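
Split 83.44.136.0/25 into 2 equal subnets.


New prefix = 25 + 1 = 26
Each subnet has 64 addresses
  83.44.136.0/26
  83.44.136.64/26
Subnets: 83.44.136.0/26, 83.44.136.64/26


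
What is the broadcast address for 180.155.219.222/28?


Network: 180.155.219.208/28
Host bits = 4
Set all host bits to 1:
Broadcast: 180.155.219.223


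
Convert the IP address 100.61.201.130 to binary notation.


100 = 01100100
61 = 00111101
201 = 11001001
130 = 10000010
Binary: 01100100.00111101.11001001.10000010


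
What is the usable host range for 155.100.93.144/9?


Network: 155.0.0.0
Broadcast: 155.127.255.255
First usable = network + 1
Last usable = broadcast - 1
Range: 155.0.0.1 to 155.127.255.254


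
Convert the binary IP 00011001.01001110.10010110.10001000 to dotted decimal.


00011001 = 25
01001110 = 78
10010110 = 150
10001000 = 136
IP: 25.78.150.136


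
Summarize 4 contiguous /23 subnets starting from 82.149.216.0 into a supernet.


Original prefix: /23
Number of subnets: 4 = 2^2
New prefix = 23 - 2 = 21
Supernet: 82.149.216.0/21


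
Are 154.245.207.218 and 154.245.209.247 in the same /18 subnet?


Mask: 255.255.192.0
154.245.207.218 AND mask = 154.245.192.0
154.245.209.247 AND mask = 154.245.192.0
Yes, same subnet (154.245.192.0)


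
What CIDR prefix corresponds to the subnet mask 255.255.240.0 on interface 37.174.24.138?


Binary: 11111111.11111111.11110000.00000000
Count leading 1s
Prefix: /20


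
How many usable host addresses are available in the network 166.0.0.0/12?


Host bits = 32 - 12 = 20
Total addresses = 2^20 = 1048576
Usable = total - 2 (network and broadcast)
Usable hosts: 1048574


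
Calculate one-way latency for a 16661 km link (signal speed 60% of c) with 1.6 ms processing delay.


Speed = 0.6 * 3e5 km/s = 180000 km/s
Propagation delay = 16661 / 180000 = 0.0926 s = 92.5611 ms
Processing delay = 1.6 ms
Total one-way latency = 94.1611 ms


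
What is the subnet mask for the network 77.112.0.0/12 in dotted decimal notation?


/12 means 12 network bits, 20 host bits
Binary: 11111111111100000000000000000000
Mask: 255.240.0.0


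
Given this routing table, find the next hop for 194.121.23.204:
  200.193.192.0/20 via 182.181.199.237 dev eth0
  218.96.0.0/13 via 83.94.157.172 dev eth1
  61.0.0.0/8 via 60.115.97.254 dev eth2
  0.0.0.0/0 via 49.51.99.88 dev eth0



Longest prefix match for 194.121.23.204:
  /20 200.193.192.0: no
  /13 218.96.0.0: no
  /8 61.0.0.0: no
  /0 0.0.0.0: MATCH
Selected: next-hop 49.51.99.88 via eth0 (matched /0)


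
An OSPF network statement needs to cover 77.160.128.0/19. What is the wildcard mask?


Subnet mask: 255.255.224.0
Wildcard = 255.255.255.255 - subnet mask
255 - 255 = 0
255 - 255 = 0
255 - 224 = 31
255 - 0 = 255
Wildcard: 0.0.31.255


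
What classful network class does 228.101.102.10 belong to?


First octet: 228
Binary: 11100100
1110xxxx -> Class D (224-239)
Class D (multicast), default mask N/A


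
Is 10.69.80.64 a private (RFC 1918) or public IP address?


RFC 1918 private ranges:
  10.0.0.0/8 (10.0.0.0 - 10.255.255.255)
  172.16.0.0/12 (172.16.0.0 - 172.31.255.255)
  192.168.0.0/16 (192.168.0.0 - 192.168.255.255)
Private (in 10.0.0.0/8)


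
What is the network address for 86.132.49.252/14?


IP:   01010110.10000100.00110001.11111100
Mask: 11111111.11111100.00000000.00000000
AND operation:
Net:  01010110.10000100.00000000.00000000
Network: 86.132.0.0/14


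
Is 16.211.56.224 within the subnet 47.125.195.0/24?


Subnet network: 47.125.195.0
Test IP AND mask: 16.211.56.0
No, 16.211.56.224 is not in 47.125.195.0/24


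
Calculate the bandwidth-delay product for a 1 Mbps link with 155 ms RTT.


BDP = bandwidth * RTT
= 1 Mbps * 155 ms
= 1 * 1e6 * 155 / 1000 bits
= 155000 bits
= 19375 bytes
= 18.9209 KB
BDP = 155000 bits (19375 bytes)


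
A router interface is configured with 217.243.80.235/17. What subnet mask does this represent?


/17 means 17 network bits, 15 host bits
Binary: 11111111111111111000000000000000
Mask: 255.255.128.0


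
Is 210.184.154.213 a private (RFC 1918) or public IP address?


RFC 1918 private ranges:
  10.0.0.0/8 (10.0.0.0 - 10.255.255.255)
  172.16.0.0/12 (172.16.0.0 - 172.31.255.255)
  192.168.0.0/16 (192.168.0.0 - 192.168.255.255)
Public (not in any RFC 1918 range)


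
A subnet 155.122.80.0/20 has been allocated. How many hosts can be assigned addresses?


Host bits = 32 - 20 = 12
Total addresses = 2^12 = 4096
Usable = total - 2 (network and broadcast)
Usable hosts: 4094


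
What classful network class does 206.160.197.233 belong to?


First octet: 206
Binary: 11001110
110xxxxx -> Class C (192-223)
Class C, default mask 255.255.255.0 (/24)


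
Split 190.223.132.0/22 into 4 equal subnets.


New prefix = 22 + 2 = 24
Each subnet has 256 addresses
  190.223.132.0/24
  190.223.133.0/24
  190.223.134.0/24
  190.223.135.0/24
Subnets: 190.223.132.0/24, 190.223.133.0/24, 190.223.134.0/24, 190.223.135.0/24


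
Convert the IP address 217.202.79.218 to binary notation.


217 = 11011001
202 = 11001010
79 = 01001111
218 = 11011010
Binary: 11011001.11001010.01001111.11011010


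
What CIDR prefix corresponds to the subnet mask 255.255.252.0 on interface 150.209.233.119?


Binary: 11111111.11111111.11111100.00000000
Count leading 1s
Prefix: /22


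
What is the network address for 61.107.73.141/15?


IP:   00111101.01101011.01001001.10001101
Mask: 11111111.11111110.00000000.00000000
AND operation:
Net:  00111101.01101010.00000000.00000000
Network: 61.106.0.0/15


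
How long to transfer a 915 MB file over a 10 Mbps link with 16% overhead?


Effective throughput = 10 * (1 - 16/100) = 8.4 Mbps
File size in Mb = 915 * 8 = 7320 Mb
Time = 7320 / 8.4
Time = 871.4286 seconds


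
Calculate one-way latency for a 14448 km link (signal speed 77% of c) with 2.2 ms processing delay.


Speed = 0.77 * 3e5 km/s = 231000 km/s
Propagation delay = 14448 / 231000 = 0.0625 s = 62.5455 ms
Processing delay = 2.2 ms
Total one-way latency = 64.7455 ms


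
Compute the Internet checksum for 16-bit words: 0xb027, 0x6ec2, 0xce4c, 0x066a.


Sum all words (with carry folding):
+ 0xb027 = 0xb027
+ 0x6ec2 = 0x1eea
+ 0xce4c = 0xed36
+ 0x066a = 0xf3a0
One's complement: ~0xf3a0
Checksum = 0x0c5f


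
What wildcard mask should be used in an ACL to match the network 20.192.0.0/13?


Subnet mask: 255.248.0.0
Wildcard = 255.255.255.255 - subnet mask
255 - 255 = 0
255 - 248 = 7
255 - 0 = 255
255 - 0 = 255
Wildcard: 0.7.255.255


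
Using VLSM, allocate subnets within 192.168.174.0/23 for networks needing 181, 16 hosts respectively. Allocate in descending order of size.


181 hosts -> /24 (254 usable): 192.168.174.0/24
16 hosts -> /27 (30 usable): 192.168.175.0/27
Allocation: 192.168.174.0/24 (181 hosts, 254 usable); 192.168.175.0/27 (16 hosts, 30 usable)


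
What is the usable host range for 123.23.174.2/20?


Network: 123.23.160.0
Broadcast: 123.23.175.255
First usable = network + 1
Last usable = broadcast - 1
Range: 123.23.160.1 to 123.23.175.254


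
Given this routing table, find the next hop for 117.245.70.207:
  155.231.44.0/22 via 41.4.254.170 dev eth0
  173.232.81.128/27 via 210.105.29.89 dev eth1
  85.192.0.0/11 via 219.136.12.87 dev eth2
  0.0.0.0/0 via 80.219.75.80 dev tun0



Longest prefix match for 117.245.70.207:
  /22 155.231.44.0: no
  /27 173.232.81.128: no
  /11 85.192.0.0: no
  /0 0.0.0.0: MATCH
Selected: next-hop 80.219.75.80 via tun0 (matched /0)


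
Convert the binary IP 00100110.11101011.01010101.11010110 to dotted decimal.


00100110 = 38
11101011 = 235
01010101 = 85
11010110 = 214
IP: 38.235.85.214


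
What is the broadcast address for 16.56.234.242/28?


Network: 16.56.234.240/28
Host bits = 4
Set all host bits to 1:
Broadcast: 16.56.234.255


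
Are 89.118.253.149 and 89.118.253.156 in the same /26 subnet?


Mask: 255.255.255.192
89.118.253.149 AND mask = 89.118.253.128
89.118.253.156 AND mask = 89.118.253.128
Yes, same subnet (89.118.253.128)


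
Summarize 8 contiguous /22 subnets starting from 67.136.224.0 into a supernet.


Original prefix: /22
Number of subnets: 8 = 2^3
New prefix = 22 - 3 = 19
Supernet: 67.136.224.0/19


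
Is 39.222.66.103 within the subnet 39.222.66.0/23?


Subnet network: 39.222.66.0
Test IP AND mask: 39.222.66.0
Yes, 39.222.66.103 is in 39.222.66.0/23


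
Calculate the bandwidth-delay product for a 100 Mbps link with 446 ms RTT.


BDP = bandwidth * RTT
= 100 Mbps * 446 ms
= 100 * 1e6 * 446 / 1000 bits
= 44600000 bits
= 5575000 bytes
= 5444.3359 KB
BDP = 44600000 bits (5575000 bytes)


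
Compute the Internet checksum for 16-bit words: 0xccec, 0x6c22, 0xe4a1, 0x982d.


Sum all words (with carry folding):
+ 0xccec = 0xccec
+ 0x6c22 = 0x390f
+ 0xe4a1 = 0x1db1
+ 0x982d = 0xb5de
One's complement: ~0xb5de
Checksum = 0x4a21


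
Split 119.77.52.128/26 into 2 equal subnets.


New prefix = 26 + 1 = 27
Each subnet has 32 addresses
  119.77.52.128/27
  119.77.52.160/27
Subnets: 119.77.52.128/27, 119.77.52.160/27


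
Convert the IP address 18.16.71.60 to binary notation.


18 = 00010010
16 = 00010000
71 = 01000111
60 = 00111100
Binary: 00010010.00010000.01000111.00111100


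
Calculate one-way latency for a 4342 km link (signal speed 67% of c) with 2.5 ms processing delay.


Speed = 0.67 * 3e5 km/s = 201000 km/s
Propagation delay = 4342 / 201000 = 0.0216 s = 21.602 ms
Processing delay = 2.5 ms
Total one-way latency = 24.102 ms


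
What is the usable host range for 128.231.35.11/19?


Network: 128.231.32.0
Broadcast: 128.231.63.255
First usable = network + 1
Last usable = broadcast - 1
Range: 128.231.32.1 to 128.231.63.254


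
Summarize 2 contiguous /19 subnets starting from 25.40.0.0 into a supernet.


Original prefix: /19
Number of subnets: 2 = 2^1
New prefix = 19 - 1 = 18
Supernet: 25.40.0.0/18


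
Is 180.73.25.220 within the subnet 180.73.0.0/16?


Subnet network: 180.73.0.0
Test IP AND mask: 180.73.0.0
Yes, 180.73.25.220 is in 180.73.0.0/16


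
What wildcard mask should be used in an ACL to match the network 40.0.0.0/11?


Subnet mask: 255.224.0.0
Wildcard = 255.255.255.255 - subnet mask
255 - 255 = 0
255 - 224 = 31
255 - 0 = 255
255 - 0 = 255
Wildcard: 0.31.255.255


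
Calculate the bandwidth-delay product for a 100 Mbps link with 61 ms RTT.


BDP = bandwidth * RTT
= 100 Mbps * 61 ms
= 100 * 1e6 * 61 / 1000 bits
= 6100000 bits
= 762500 bytes
= 744.6289 KB
BDP = 6100000 bits (762500 bytes)


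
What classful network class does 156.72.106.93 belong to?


First octet: 156
Binary: 10011100
10xxxxxx -> Class B (128-191)
Class B, default mask 255.255.0.0 (/16)


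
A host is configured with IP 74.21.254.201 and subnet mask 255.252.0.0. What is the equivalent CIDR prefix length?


Binary: 11111111.11111100.00000000.00000000
Count leading 1s
Prefix: /14


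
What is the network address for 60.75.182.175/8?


IP:   00111100.01001011.10110110.10101111
Mask: 11111111.00000000.00000000.00000000
AND operation:
Net:  00111100.00000000.00000000.00000000
Network: 60.0.0.0/8


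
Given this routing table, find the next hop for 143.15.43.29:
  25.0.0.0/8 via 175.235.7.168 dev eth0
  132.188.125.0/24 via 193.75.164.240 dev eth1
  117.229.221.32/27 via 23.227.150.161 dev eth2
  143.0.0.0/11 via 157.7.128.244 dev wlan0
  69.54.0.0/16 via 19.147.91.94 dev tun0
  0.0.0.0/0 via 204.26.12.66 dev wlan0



Longest prefix match for 143.15.43.29:
  /8 25.0.0.0: no
  /24 132.188.125.0: no
  /27 117.229.221.32: no
  /11 143.0.0.0: MATCH
  /16 69.54.0.0: no
  /0 0.0.0.0: MATCH
Selected: next-hop 157.7.128.244 via wlan0 (matched /11)


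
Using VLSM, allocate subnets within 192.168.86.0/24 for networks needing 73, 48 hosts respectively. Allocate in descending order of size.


73 hosts -> /25 (126 usable): 192.168.86.0/25
48 hosts -> /26 (62 usable): 192.168.86.128/26
Allocation: 192.168.86.0/25 (73 hosts, 126 usable); 192.168.86.128/26 (48 hosts, 62 usable)


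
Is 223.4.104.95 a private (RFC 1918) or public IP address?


RFC 1918 private ranges:
  10.0.0.0/8 (10.0.0.0 - 10.255.255.255)
  172.16.0.0/12 (172.16.0.0 - 172.31.255.255)
  192.168.0.0/16 (192.168.0.0 - 192.168.255.255)
Public (not in any RFC 1918 range)


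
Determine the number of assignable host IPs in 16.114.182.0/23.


Host bits = 32 - 23 = 9
Total addresses = 2^9 = 512
Usable = total - 2 (network and broadcast)
Usable hosts: 510


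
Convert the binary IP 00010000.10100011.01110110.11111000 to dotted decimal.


00010000 = 16
10100011 = 163
01110110 = 118
11111000 = 248
IP: 16.163.118.248


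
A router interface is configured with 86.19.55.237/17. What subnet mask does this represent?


/17 means 17 network bits, 15 host bits
Binary: 11111111111111111000000000000000
Mask: 255.255.128.0


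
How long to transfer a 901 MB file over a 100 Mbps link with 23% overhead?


Effective throughput = 100 * (1 - 23/100) = 77 Mbps
File size in Mb = 901 * 8 = 7208 Mb
Time = 7208 / 77
Time = 93.6104 seconds


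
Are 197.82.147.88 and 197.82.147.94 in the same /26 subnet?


Mask: 255.255.255.192
197.82.147.88 AND mask = 197.82.147.64
197.82.147.94 AND mask = 197.82.147.64
Yes, same subnet (197.82.147.64)


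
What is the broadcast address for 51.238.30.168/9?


Network: 51.128.0.0/9
Host bits = 23
Set all host bits to 1:
Broadcast: 51.255.255.255


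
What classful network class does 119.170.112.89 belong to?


First octet: 119
Binary: 01110111
0xxxxxxx -> Class A (1-126)
Class A, default mask 255.0.0.0 (/8)


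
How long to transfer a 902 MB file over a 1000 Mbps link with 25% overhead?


Effective throughput = 1000 * (1 - 25/100) = 750 Mbps
File size in Mb = 902 * 8 = 7216 Mb
Time = 7216 / 750
Time = 9.6213 seconds


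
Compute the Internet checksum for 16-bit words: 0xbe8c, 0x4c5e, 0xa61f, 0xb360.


Sum all words (with carry folding):
+ 0xbe8c = 0xbe8c
+ 0x4c5e = 0x0aeb
+ 0xa61f = 0xb10a
+ 0xb360 = 0x646b
One's complement: ~0x646b
Checksum = 0x9b94


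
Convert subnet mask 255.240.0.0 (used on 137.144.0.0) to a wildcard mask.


Subnet mask: 255.240.0.0
Wildcard = 255.255.255.255 - subnet mask
255 - 255 = 0
255 - 240 = 15
255 - 0 = 255
255 - 0 = 255
Wildcard: 0.15.255.255


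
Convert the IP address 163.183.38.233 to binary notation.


163 = 10100011
183 = 10110111
38 = 00100110
233 = 11101001
Binary: 10100011.10110111.00100110.11101001


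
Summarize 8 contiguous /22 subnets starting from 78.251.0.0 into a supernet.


Original prefix: /22
Number of subnets: 8 = 2^3
New prefix = 22 - 3 = 19
Supernet: 78.251.0.0/19


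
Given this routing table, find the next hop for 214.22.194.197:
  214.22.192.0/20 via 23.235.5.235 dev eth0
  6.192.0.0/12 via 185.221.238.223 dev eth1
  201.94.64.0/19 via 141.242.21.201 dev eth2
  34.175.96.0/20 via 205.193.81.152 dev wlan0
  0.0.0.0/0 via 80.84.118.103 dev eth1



Longest prefix match for 214.22.194.197:
  /20 214.22.192.0: MATCH
  /12 6.192.0.0: no
  /19 201.94.64.0: no
  /20 34.175.96.0: no
  /0 0.0.0.0: MATCH
Selected: next-hop 23.235.5.235 via eth0 (matched /20)


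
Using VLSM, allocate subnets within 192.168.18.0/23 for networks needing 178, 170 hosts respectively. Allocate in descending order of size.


178 hosts -> /24 (254 usable): 192.168.18.0/24
170 hosts -> /24 (254 usable): 192.168.19.0/24
Allocation: 192.168.18.0/24 (178 hosts, 254 usable); 192.168.19.0/24 (170 hosts, 254 usable)


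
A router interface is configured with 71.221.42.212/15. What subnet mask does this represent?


/15 means 15 network bits, 17 host bits
Binary: 11111111111111100000000000000000
Mask: 255.254.0.0


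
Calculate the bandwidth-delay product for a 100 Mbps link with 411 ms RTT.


BDP = bandwidth * RTT
= 100 Mbps * 411 ms
= 100 * 1e6 * 411 / 1000 bits
= 41100000 bits
= 5137500 bytes
= 5017.0898 KB
BDP = 41100000 bits (5137500 bytes)


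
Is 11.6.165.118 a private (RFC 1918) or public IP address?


RFC 1918 private ranges:
  10.0.0.0/8 (10.0.0.0 - 10.255.255.255)
  172.16.0.0/12 (172.16.0.0 - 172.31.255.255)
  192.168.0.0/16 (192.168.0.0 - 192.168.255.255)
Public (not in any RFC 1918 range)


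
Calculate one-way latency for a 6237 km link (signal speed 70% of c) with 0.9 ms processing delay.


Speed = 0.7 * 3e5 km/s = 210000 km/s
Propagation delay = 6237 / 210000 = 0.0297 s = 29.7 ms
Processing delay = 0.9 ms
Total one-way latency = 30.6 ms


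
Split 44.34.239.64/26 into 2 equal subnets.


New prefix = 26 + 1 = 27
Each subnet has 32 addresses
  44.34.239.64/27
  44.34.239.96/27
Subnets: 44.34.239.64/27, 44.34.239.96/27


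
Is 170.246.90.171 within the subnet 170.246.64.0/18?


Subnet network: 170.246.64.0
Test IP AND mask: 170.246.64.0
Yes, 170.246.90.171 is in 170.246.64.0/18


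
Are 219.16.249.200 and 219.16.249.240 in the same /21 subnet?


Mask: 255.255.248.0
219.16.249.200 AND mask = 219.16.248.0
219.16.249.240 AND mask = 219.16.248.0
Yes, same subnet (219.16.248.0)


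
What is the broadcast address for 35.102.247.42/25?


Network: 35.102.247.0/25
Host bits = 7
Set all host bits to 1:
Broadcast: 35.102.247.127


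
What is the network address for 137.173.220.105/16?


IP:   10001001.10101101.11011100.01101001
Mask: 11111111.11111111.00000000.00000000
AND operation:
Net:  10001001.10101101.00000000.00000000
Network: 137.173.0.0/16


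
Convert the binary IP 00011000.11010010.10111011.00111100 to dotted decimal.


00011000 = 24
11010010 = 210
10111011 = 187
00111100 = 60
IP: 24.210.187.60


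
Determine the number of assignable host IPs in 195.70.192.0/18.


Host bits = 32 - 18 = 14
Total addresses = 2^14 = 16384
Usable = total - 2 (network and broadcast)
Usable hosts: 16382


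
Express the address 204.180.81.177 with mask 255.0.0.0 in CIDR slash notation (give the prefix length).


Binary: 11111111.00000000.00000000.00000000
Count leading 1s
Prefix: /8


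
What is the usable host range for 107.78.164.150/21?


Network: 107.78.160.0
Broadcast: 107.78.167.255
First usable = network + 1
Last usable = broadcast - 1
Range: 107.78.160.1 to 107.78.167.254


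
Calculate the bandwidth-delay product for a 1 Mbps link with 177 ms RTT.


BDP = bandwidth * RTT
= 1 Mbps * 177 ms
= 1 * 1e6 * 177 / 1000 bits
= 177000 bits
= 22125 bytes
= 21.6064 KB
BDP = 177000 bits (22125 bytes)


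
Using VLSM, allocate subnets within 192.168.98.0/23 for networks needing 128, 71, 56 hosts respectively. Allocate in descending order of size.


128 hosts -> /24 (254 usable): 192.168.98.0/24
71 hosts -> /25 (126 usable): 192.168.99.0/25
56 hosts -> /26 (62 usable): 192.168.99.128/26
Allocation: 192.168.98.0/24 (128 hosts, 254 usable); 192.168.99.0/25 (71 hosts, 126 usable); 192.168.99.128/26 (56 hosts, 62 usable)


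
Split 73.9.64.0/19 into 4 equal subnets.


New prefix = 19 + 2 = 21
Each subnet has 2048 addresses
  73.9.64.0/21
  73.9.72.0/21
  73.9.80.0/21
  73.9.88.0/21
Subnets: 73.9.64.0/21, 73.9.72.0/21, 73.9.80.0/21, 73.9.88.0/21


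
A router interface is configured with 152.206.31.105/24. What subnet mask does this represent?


/24 means 24 network bits, 8 host bits
Binary: 11111111111111111111111100000000
Mask: 255.255.255.0


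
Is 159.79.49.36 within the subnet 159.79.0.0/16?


Subnet network: 159.79.0.0
Test IP AND mask: 159.79.0.0
Yes, 159.79.49.36 is in 159.79.0.0/16


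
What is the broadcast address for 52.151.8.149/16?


Network: 52.151.0.0/16
Host bits = 16
Set all host bits to 1:
Broadcast: 52.151.255.255


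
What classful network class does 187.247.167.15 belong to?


First octet: 187
Binary: 10111011
10xxxxxx -> Class B (128-191)
Class B, default mask 255.255.0.0 (/16)


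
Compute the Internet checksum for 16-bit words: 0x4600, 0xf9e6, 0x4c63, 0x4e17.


Sum all words (with carry folding):
+ 0x4600 = 0x4600
+ 0xf9e6 = 0x3fe7
+ 0x4c63 = 0x8c4a
+ 0x4e17 = 0xda61
One's complement: ~0xda61
Checksum = 0x259e


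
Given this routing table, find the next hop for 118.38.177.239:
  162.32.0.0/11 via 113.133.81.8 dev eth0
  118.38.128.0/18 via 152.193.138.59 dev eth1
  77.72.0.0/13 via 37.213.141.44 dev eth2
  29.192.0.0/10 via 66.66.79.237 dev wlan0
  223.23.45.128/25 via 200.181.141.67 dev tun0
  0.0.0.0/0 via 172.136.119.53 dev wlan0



Longest prefix match for 118.38.177.239:
  /11 162.32.0.0: no
  /18 118.38.128.0: MATCH
  /13 77.72.0.0: no
  /10 29.192.0.0: no
  /25 223.23.45.128: no
  /0 0.0.0.0: MATCH
Selected: next-hop 152.193.138.59 via eth1 (matched /18)


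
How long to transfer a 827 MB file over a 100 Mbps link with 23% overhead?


Effective throughput = 100 * (1 - 23/100) = 77 Mbps
File size in Mb = 827 * 8 = 6616 Mb
Time = 6616 / 77
Time = 85.9221 seconds


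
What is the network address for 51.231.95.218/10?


IP:   00110011.11100111.01011111.11011010
Mask: 11111111.11000000.00000000.00000000
AND operation:
Net:  00110011.11000000.00000000.00000000
Network: 51.192.0.0/10


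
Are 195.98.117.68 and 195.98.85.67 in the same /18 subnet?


Mask: 255.255.192.0
195.98.117.68 AND mask = 195.98.64.0
195.98.85.67 AND mask = 195.98.64.0
Yes, same subnet (195.98.64.0)


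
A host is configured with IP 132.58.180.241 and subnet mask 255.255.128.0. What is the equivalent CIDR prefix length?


Binary: 11111111.11111111.10000000.00000000
Count leading 1s
Prefix: /17


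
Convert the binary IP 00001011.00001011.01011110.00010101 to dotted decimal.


00001011 = 11
00001011 = 11
01011110 = 94
00010101 = 21
IP: 11.11.94.21


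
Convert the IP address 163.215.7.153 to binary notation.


163 = 10100011
215 = 11010111
7 = 00000111
153 = 10011001
Binary: 10100011.11010111.00000111.10011001


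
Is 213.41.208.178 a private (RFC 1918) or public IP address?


RFC 1918 private ranges:
  10.0.0.0/8 (10.0.0.0 - 10.255.255.255)
  172.16.0.0/12 (172.16.0.0 - 172.31.255.255)
  192.168.0.0/16 (192.168.0.0 - 192.168.255.255)
Public (not in any RFC 1918 range)


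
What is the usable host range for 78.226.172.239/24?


Network: 78.226.172.0
Broadcast: 78.226.172.255
First usable = network + 1
Last usable = broadcast - 1
Range: 78.226.172.1 to 78.226.172.254


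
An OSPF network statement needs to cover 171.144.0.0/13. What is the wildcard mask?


Subnet mask: 255.248.0.0
Wildcard = 255.255.255.255 - subnet mask
255 - 255 = 0
255 - 248 = 7
255 - 0 = 255
255 - 0 = 255
Wildcard: 0.7.255.255


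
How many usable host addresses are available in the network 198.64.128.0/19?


Host bits = 32 - 19 = 13
Total addresses = 2^13 = 8192
Usable = total - 2 (network and broadcast)
Usable hosts: 8190


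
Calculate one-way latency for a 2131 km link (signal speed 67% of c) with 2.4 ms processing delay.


Speed = 0.67 * 3e5 km/s = 201000 km/s
Propagation delay = 2131 / 201000 = 0.0106 s = 10.602 ms
Processing delay = 2.4 ms
Total one-way latency = 13.002 ms


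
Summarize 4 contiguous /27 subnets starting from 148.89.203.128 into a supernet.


Original prefix: /27
Number of subnets: 4 = 2^2
New prefix = 27 - 2 = 25
Supernet: 148.89.203.128/25


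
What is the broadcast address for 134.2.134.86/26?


Network: 134.2.134.64/26
Host bits = 6
Set all host bits to 1:
Broadcast: 134.2.134.127


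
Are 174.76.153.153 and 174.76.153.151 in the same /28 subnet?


Mask: 255.255.255.240
174.76.153.153 AND mask = 174.76.153.144
174.76.153.151 AND mask = 174.76.153.144
Yes, same subnet (174.76.153.144)


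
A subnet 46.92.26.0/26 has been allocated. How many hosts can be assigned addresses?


Host bits = 32 - 26 = 6
Total addresses = 2^6 = 64
Usable = total - 2 (network and broadcast)
Usable hosts: 62


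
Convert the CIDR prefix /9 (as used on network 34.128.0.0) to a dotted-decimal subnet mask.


/9 means 9 network bits, 23 host bits
Binary: 11111111100000000000000000000000
Mask: 255.128.0.0


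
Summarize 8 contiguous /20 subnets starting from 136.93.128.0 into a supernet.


Original prefix: /20
Number of subnets: 8 = 2^3
New prefix = 20 - 3 = 17
Supernet: 136.93.128.0/17


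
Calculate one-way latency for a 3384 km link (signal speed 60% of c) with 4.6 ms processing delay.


Speed = 0.6 * 3e5 km/s = 180000 km/s
Propagation delay = 3384 / 180000 = 0.0188 s = 18.8 ms
Processing delay = 4.6 ms
Total one-way latency = 23.4 ms


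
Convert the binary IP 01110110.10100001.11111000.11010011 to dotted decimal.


01110110 = 118
10100001 = 161
11111000 = 248
11010011 = 211
IP: 118.161.248.211


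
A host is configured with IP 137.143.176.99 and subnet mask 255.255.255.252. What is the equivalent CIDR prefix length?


Binary: 11111111.11111111.11111111.11111100
Count leading 1s
Prefix: /30


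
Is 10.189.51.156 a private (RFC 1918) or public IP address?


RFC 1918 private ranges:
  10.0.0.0/8 (10.0.0.0 - 10.255.255.255)
  172.16.0.0/12 (172.16.0.0 - 172.31.255.255)
  192.168.0.0/16 (192.168.0.0 - 192.168.255.255)
Private (in 10.0.0.0/8)


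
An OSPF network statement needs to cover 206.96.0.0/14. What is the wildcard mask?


Subnet mask: 255.252.0.0
Wildcard = 255.255.255.255 - subnet mask
255 - 255 = 0
255 - 252 = 3
255 - 0 = 255
255 - 0 = 255
Wildcard: 0.3.255.255


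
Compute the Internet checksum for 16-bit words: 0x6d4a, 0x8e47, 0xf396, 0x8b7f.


Sum all words (with carry folding):
+ 0x6d4a = 0x6d4a
+ 0x8e47 = 0xfb91
+ 0xf396 = 0xef28
+ 0x8b7f = 0x7aa8
One's complement: ~0x7aa8
Checksum = 0x8557


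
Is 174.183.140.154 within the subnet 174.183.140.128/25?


Subnet network: 174.183.140.128
Test IP AND mask: 174.183.140.128
Yes, 174.183.140.154 is in 174.183.140.128/25


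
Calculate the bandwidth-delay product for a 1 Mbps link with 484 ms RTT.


BDP = bandwidth * RTT
= 1 Mbps * 484 ms
= 1 * 1e6 * 484 / 1000 bits
= 484000 bits
= 60500 bytes
= 59.082 KB
BDP = 484000 bits (60500 bytes)


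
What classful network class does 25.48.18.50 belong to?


First octet: 25
Binary: 00011001
0xxxxxxx -> Class A (1-126)
Class A, default mask 255.0.0.0 (/8)


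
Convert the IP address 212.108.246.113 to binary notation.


212 = 11010100
108 = 01101100
246 = 11110110
113 = 01110001
Binary: 11010100.01101100.11110110.01110001


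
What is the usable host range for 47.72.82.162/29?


Network: 47.72.82.160
Broadcast: 47.72.82.167
First usable = network + 1
Last usable = broadcast - 1
Range: 47.72.82.161 to 47.72.82.166


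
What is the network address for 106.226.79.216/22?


IP:   01101010.11100010.01001111.11011000
Mask: 11111111.11111111.11111100.00000000
AND operation:
Net:  01101010.11100010.01001100.00000000
Network: 106.226.76.0/22


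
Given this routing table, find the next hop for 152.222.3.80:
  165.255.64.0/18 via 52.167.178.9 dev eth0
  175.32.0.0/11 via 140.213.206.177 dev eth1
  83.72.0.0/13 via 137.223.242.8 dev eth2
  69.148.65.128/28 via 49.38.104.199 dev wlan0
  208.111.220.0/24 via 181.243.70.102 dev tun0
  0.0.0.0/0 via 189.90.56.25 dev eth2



Longest prefix match for 152.222.3.80:
  /18 165.255.64.0: no
  /11 175.32.0.0: no
  /13 83.72.0.0: no
  /28 69.148.65.128: no
  /24 208.111.220.0: no
  /0 0.0.0.0: MATCH
Selected: next-hop 189.90.56.25 via eth2 (matched /0)


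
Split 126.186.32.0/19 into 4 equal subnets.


New prefix = 19 + 2 = 21
Each subnet has 2048 addresses
  126.186.32.0/21
  126.186.40.0/21
  126.186.48.0/21
  126.186.56.0/21
Subnets: 126.186.32.0/21, 126.186.40.0/21, 126.186.48.0/21, 126.186.56.0/21


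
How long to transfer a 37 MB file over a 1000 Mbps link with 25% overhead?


Effective throughput = 1000 * (1 - 25/100) = 750 Mbps
File size in Mb = 37 * 8 = 296 Mb
Time = 296 / 750
Time = 0.3947 seconds


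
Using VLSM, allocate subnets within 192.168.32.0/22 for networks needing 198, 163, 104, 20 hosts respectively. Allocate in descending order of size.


198 hosts -> /24 (254 usable): 192.168.32.0/24
163 hosts -> /24 (254 usable): 192.168.33.0/24
104 hosts -> /25 (126 usable): 192.168.34.0/25
20 hosts -> /27 (30 usable): 192.168.34.128/27
Allocation: 192.168.32.0/24 (198 hosts, 254 usable); 192.168.33.0/24 (163 hosts, 254 usable); 192.168.34.0/25 (104 hosts, 126 usable); 192.168.34.128/27 (20 hosts, 30 usable)


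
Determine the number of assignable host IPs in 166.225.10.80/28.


Host bits = 32 - 28 = 4
Total addresses = 2^4 = 16
Usable = total - 2 (network and broadcast)
Usable hosts: 14


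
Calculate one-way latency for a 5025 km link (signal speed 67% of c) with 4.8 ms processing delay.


Speed = 0.67 * 3e5 km/s = 201000 km/s
Propagation delay = 5025 / 201000 = 0.025 s = 25 ms
Processing delay = 4.8 ms
Total one-way latency = 29.8 ms


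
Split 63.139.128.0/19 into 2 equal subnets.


New prefix = 19 + 1 = 20
Each subnet has 4096 addresses
  63.139.128.0/20
  63.139.144.0/20
Subnets: 63.139.128.0/20, 63.139.144.0/20


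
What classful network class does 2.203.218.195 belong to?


First octet: 2
Binary: 00000010
0xxxxxxx -> Class A (1-126)
Class A, default mask 255.0.0.0 (/8)


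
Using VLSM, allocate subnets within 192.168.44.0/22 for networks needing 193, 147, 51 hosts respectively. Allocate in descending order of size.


193 hosts -> /24 (254 usable): 192.168.44.0/24
147 hosts -> /24 (254 usable): 192.168.45.0/24
51 hosts -> /26 (62 usable): 192.168.46.0/26
Allocation: 192.168.44.0/24 (193 hosts, 254 usable); 192.168.45.0/24 (147 hosts, 254 usable); 192.168.46.0/26 (51 hosts, 62 usable)


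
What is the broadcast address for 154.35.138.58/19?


Network: 154.35.128.0/19
Host bits = 13
Set all host bits to 1:
Broadcast: 154.35.159.255


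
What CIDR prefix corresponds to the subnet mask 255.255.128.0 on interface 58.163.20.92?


Binary: 11111111.11111111.10000000.00000000
Count leading 1s
Prefix: /17


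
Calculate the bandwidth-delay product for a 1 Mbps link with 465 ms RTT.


BDP = bandwidth * RTT
= 1 Mbps * 465 ms
= 1 * 1e6 * 465 / 1000 bits
= 465000 bits
= 58125 bytes
= 56.7627 KB
BDP = 465000 bits (58125 bytes)


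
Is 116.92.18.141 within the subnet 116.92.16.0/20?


Subnet network: 116.92.16.0
Test IP AND mask: 116.92.16.0
Yes, 116.92.18.141 is in 116.92.16.0/20


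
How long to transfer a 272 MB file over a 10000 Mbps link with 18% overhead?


Effective throughput = 10000 * (1 - 18/100) = 8200 Mbps
File size in Mb = 272 * 8 = 2176 Mb
Time = 2176 / 8200
Time = 0.2654 seconds


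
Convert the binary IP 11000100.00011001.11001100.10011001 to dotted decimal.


11000100 = 196
00011001 = 25
11001100 = 204
10011001 = 153
IP: 196.25.204.153


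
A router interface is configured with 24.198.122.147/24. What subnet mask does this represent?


/24 means 24 network bits, 8 host bits
Binary: 11111111111111111111111100000000
Mask: 255.255.255.0


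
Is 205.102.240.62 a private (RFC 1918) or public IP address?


RFC 1918 private ranges:
  10.0.0.0/8 (10.0.0.0 - 10.255.255.255)
  172.16.0.0/12 (172.16.0.0 - 172.31.255.255)
  192.168.0.0/16 (192.168.0.0 - 192.168.255.255)
Public (not in any RFC 1918 range)


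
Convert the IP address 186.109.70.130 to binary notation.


186 = 10111010
109 = 01101101
70 = 01000110
130 = 10000010
Binary: 10111010.01101101.01000110.10000010


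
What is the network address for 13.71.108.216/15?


IP:   00001101.01000111.01101100.11011000
Mask: 11111111.11111110.00000000.00000000
AND operation:
Net:  00001101.01000110.00000000.00000000
Network: 13.70.0.0/15


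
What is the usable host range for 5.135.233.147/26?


Network: 5.135.233.128
Broadcast: 5.135.233.191
First usable = network + 1
Last usable = broadcast - 1
Range: 5.135.233.129 to 5.135.233.190


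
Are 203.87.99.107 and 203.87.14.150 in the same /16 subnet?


Mask: 255.255.0.0
203.87.99.107 AND mask = 203.87.0.0
203.87.14.150 AND mask = 203.87.0.0
Yes, same subnet (203.87.0.0)


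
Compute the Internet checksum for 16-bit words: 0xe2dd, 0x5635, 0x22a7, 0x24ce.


Sum all words (with carry folding):
+ 0xe2dd = 0xe2dd
+ 0x5635 = 0x3913
+ 0x22a7 = 0x5bba
+ 0x24ce = 0x8088
One's complement: ~0x8088
Checksum = 0x7f77


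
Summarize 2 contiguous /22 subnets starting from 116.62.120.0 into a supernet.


Original prefix: /22
Number of subnets: 2 = 2^1
New prefix = 22 - 1 = 21
Supernet: 116.62.120.0/21


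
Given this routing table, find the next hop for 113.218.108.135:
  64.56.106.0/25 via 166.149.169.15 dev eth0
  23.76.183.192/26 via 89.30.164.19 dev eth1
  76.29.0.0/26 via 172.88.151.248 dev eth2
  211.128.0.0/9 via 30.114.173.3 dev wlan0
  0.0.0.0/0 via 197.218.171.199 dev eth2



Longest prefix match for 113.218.108.135:
  /25 64.56.106.0: no
  /26 23.76.183.192: no
  /26 76.29.0.0: no
  /9 211.128.0.0: no
  /0 0.0.0.0: MATCH
Selected: next-hop 197.218.171.199 via eth2 (matched /0)


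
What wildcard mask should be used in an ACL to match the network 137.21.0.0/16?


Subnet mask: 255.255.0.0
Wildcard = 255.255.255.255 - subnet mask
255 - 255 = 0
255 - 255 = 0
255 - 0 = 255
255 - 0 = 255
Wildcard: 0.0.255.255


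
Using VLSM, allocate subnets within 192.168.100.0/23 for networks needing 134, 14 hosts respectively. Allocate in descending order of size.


134 hosts -> /24 (254 usable): 192.168.100.0/24
14 hosts -> /28 (14 usable): 192.168.101.0/28
Allocation: 192.168.100.0/24 (134 hosts, 254 usable); 192.168.101.0/28 (14 hosts, 14 usable)


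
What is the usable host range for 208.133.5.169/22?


Network: 208.133.4.0
Broadcast: 208.133.7.255
First usable = network + 1
Last usable = broadcast - 1
Range: 208.133.4.1 to 208.133.7.254


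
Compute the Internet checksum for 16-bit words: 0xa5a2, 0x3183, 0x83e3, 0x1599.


Sum all words (with carry folding):
+ 0xa5a2 = 0xa5a2
+ 0x3183 = 0xd725
+ 0x83e3 = 0x5b09
+ 0x1599 = 0x70a2
One's complement: ~0x70a2
Checksum = 0x8f5d


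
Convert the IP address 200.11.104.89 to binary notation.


200 = 11001000
11 = 00001011
104 = 01101000
89 = 01011001
Binary: 11001000.00001011.01101000.01011001


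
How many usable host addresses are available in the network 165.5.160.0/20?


Host bits = 32 - 20 = 12
Total addresses = 2^12 = 4096
Usable = total - 2 (network and broadcast)
Usable hosts: 4094


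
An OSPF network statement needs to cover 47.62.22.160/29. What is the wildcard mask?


Subnet mask: 255.255.255.248
Wildcard = 255.255.255.255 - subnet mask
255 - 255 = 0
255 - 255 = 0
255 - 255 = 0
255 - 248 = 7
Wildcard: 0.0.0.7


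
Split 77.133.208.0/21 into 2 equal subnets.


New prefix = 21 + 1 = 22
Each subnet has 1024 addresses
  77.133.208.0/22
  77.133.212.0/22
Subnets: 77.133.208.0/22, 77.133.212.0/22


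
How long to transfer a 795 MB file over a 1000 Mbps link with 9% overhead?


Effective throughput = 1000 * (1 - 9/100) = 910 Mbps
File size in Mb = 795 * 8 = 6360 Mb
Time = 6360 / 910
Time = 6.989 seconds


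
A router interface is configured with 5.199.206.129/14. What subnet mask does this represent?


/14 means 14 network bits, 18 host bits
Binary: 11111111111111000000000000000000
Mask: 255.252.0.0


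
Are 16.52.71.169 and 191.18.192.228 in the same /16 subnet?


Mask: 255.255.0.0
16.52.71.169 AND mask = 16.52.0.0
191.18.192.228 AND mask = 191.18.0.0
No, different subnets (16.52.0.0 vs 191.18.0.0)


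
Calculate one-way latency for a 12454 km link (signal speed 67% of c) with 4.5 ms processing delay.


Speed = 0.67 * 3e5 km/s = 201000 km/s
Propagation delay = 12454 / 201000 = 0.062 s = 61.9602 ms
Processing delay = 4.5 ms
Total one-way latency = 66.4602 ms


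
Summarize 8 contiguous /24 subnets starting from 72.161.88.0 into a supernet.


Original prefix: /24
Number of subnets: 8 = 2^3
New prefix = 24 - 3 = 21
Supernet: 72.161.88.0/21


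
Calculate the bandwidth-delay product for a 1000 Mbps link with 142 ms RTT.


BDP = bandwidth * RTT
= 1000 Mbps * 142 ms
= 1000 * 1e6 * 142 / 1000 bits
= 142000000 bits
= 17750000 bytes
= 17333.9844 KB
BDP = 142000000 bits (17750000 bytes)


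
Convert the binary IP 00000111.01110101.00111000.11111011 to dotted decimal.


00000111 = 7
01110101 = 117
00111000 = 56
11111011 = 251
IP: 7.117.56.251


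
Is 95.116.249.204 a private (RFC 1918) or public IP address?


RFC 1918 private ranges:
  10.0.0.0/8 (10.0.0.0 - 10.255.255.255)
  172.16.0.0/12 (172.16.0.0 - 172.31.255.255)
  192.168.0.0/16 (192.168.0.0 - 192.168.255.255)
Public (not in any RFC 1918 range)


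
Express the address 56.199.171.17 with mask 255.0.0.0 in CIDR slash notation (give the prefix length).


Binary: 11111111.00000000.00000000.00000000
Count leading 1s
Prefix: /8


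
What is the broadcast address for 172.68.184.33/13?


Network: 172.64.0.0/13
Host bits = 19
Set all host bits to 1:
Broadcast: 172.71.255.255


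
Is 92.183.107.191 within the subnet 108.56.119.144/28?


Subnet network: 108.56.119.144
Test IP AND mask: 92.183.107.176
No, 92.183.107.191 is not in 108.56.119.144/28


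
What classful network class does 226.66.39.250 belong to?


First octet: 226
Binary: 11100010
1110xxxx -> Class D (224-239)
Class D (multicast), default mask N/A


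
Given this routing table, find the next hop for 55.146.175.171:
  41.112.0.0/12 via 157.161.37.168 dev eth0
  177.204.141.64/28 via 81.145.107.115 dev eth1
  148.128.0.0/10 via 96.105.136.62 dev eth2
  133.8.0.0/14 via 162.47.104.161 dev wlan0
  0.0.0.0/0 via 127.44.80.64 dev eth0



Longest prefix match for 55.146.175.171:
  /12 41.112.0.0: no
  /28 177.204.141.64: no
  /10 148.128.0.0: no
  /14 133.8.0.0: no
  /0 0.0.0.0: MATCH
Selected: next-hop 127.44.80.64 via eth0 (matched /0)


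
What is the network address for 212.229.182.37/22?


IP:   11010100.11100101.10110110.00100101
Mask: 11111111.11111111.11111100.00000000
AND operation:
Net:  11010100.11100101.10110100.00000000
Network: 212.229.180.0/22


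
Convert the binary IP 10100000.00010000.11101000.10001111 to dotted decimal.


10100000 = 160
00010000 = 16
11101000 = 232
10001111 = 143
IP: 160.16.232.143


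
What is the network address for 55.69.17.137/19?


IP:   00110111.01000101.00010001.10001001
Mask: 11111111.11111111.11100000.00000000
AND operation:
Net:  00110111.01000101.00000000.00000000
Network: 55.69.0.0/19


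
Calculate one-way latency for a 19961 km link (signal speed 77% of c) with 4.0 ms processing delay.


Speed = 0.77 * 3e5 km/s = 231000 km/s
Propagation delay = 19961 / 231000 = 0.0864 s = 86.4113 ms
Processing delay = 4.0 ms
Total one-way latency = 90.4113 ms


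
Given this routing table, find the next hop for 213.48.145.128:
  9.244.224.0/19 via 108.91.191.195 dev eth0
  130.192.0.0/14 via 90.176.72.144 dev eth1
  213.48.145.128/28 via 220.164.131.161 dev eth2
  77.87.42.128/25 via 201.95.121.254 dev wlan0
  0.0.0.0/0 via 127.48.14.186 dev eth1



Longest prefix match for 213.48.145.128:
  /19 9.244.224.0: no
  /14 130.192.0.0: no
  /28 213.48.145.128: MATCH
  /25 77.87.42.128: no
  /0 0.0.0.0: MATCH
Selected: next-hop 220.164.131.161 via eth2 (matched /28)


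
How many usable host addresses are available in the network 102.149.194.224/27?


Host bits = 32 - 27 = 5
Total addresses = 2^5 = 32
Usable = total - 2 (network and broadcast)
Usable hosts: 30


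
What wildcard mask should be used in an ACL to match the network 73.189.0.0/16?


Subnet mask: 255.255.0.0
Wildcard = 255.255.255.255 - subnet mask
255 - 255 = 0
255 - 255 = 0
255 - 0 = 255
255 - 0 = 255
Wildcard: 0.0.255.255


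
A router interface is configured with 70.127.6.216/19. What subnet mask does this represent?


/19 means 19 network bits, 13 host bits
Binary: 11111111111111111110000000000000
Mask: 255.255.224.0


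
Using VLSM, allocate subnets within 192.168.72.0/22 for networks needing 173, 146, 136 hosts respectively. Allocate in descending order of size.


173 hosts -> /24 (254 usable): 192.168.72.0/24
146 hosts -> /24 (254 usable): 192.168.73.0/24
136 hosts -> /24 (254 usable): 192.168.74.0/24
Allocation: 192.168.72.0/24 (173 hosts, 254 usable); 192.168.73.0/24 (146 hosts, 254 usable); 192.168.74.0/24 (136 hosts, 254 usable)
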